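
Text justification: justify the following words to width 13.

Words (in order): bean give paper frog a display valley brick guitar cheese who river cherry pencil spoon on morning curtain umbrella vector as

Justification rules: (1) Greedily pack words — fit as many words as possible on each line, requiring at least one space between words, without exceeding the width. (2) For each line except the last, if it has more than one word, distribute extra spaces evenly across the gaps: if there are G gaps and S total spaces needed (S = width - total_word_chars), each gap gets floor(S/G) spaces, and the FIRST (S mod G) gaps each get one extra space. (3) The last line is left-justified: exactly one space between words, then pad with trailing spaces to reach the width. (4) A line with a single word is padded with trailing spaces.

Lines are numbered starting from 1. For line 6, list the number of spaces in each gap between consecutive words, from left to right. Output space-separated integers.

Line 1: ['bean', 'give'] (min_width=9, slack=4)
Line 2: ['paper', 'frog', 'a'] (min_width=12, slack=1)
Line 3: ['display'] (min_width=7, slack=6)
Line 4: ['valley', 'brick'] (min_width=12, slack=1)
Line 5: ['guitar', 'cheese'] (min_width=13, slack=0)
Line 6: ['who', 'river'] (min_width=9, slack=4)
Line 7: ['cherry', 'pencil'] (min_width=13, slack=0)
Line 8: ['spoon', 'on'] (min_width=8, slack=5)
Line 9: ['morning'] (min_width=7, slack=6)
Line 10: ['curtain'] (min_width=7, slack=6)
Line 11: ['umbrella'] (min_width=8, slack=5)
Line 12: ['vector', 'as'] (min_width=9, slack=4)

Answer: 5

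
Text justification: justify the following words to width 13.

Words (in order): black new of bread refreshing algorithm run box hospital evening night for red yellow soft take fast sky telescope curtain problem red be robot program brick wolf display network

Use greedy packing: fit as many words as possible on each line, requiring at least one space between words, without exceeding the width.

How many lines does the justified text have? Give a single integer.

Answer: 16

Derivation:
Line 1: ['black', 'new', 'of'] (min_width=12, slack=1)
Line 2: ['bread'] (min_width=5, slack=8)
Line 3: ['refreshing'] (min_width=10, slack=3)
Line 4: ['algorithm', 'run'] (min_width=13, slack=0)
Line 5: ['box', 'hospital'] (min_width=12, slack=1)
Line 6: ['evening', 'night'] (min_width=13, slack=0)
Line 7: ['for', 'red'] (min_width=7, slack=6)
Line 8: ['yellow', 'soft'] (min_width=11, slack=2)
Line 9: ['take', 'fast', 'sky'] (min_width=13, slack=0)
Line 10: ['telescope'] (min_width=9, slack=4)
Line 11: ['curtain'] (min_width=7, slack=6)
Line 12: ['problem', 'red'] (min_width=11, slack=2)
Line 13: ['be', 'robot'] (min_width=8, slack=5)
Line 14: ['program', 'brick'] (min_width=13, slack=0)
Line 15: ['wolf', 'display'] (min_width=12, slack=1)
Line 16: ['network'] (min_width=7, slack=6)
Total lines: 16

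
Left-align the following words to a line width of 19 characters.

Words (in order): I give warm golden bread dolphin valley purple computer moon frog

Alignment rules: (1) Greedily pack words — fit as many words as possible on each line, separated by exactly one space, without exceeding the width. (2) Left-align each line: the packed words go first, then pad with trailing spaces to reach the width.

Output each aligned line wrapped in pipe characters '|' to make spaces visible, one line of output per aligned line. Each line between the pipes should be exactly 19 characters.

Answer: |I give warm golden |
|bread dolphin      |
|valley purple      |
|computer moon frog |

Derivation:
Line 1: ['I', 'give', 'warm', 'golden'] (min_width=18, slack=1)
Line 2: ['bread', 'dolphin'] (min_width=13, slack=6)
Line 3: ['valley', 'purple'] (min_width=13, slack=6)
Line 4: ['computer', 'moon', 'frog'] (min_width=18, slack=1)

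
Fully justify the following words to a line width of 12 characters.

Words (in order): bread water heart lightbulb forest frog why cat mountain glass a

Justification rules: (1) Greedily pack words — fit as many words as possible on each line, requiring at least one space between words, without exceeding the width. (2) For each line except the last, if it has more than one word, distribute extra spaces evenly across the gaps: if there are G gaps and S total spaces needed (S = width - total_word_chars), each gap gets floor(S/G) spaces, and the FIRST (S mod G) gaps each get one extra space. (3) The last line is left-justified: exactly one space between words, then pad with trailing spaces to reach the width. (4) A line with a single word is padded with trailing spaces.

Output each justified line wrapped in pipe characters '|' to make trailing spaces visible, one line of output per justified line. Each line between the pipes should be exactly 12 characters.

Line 1: ['bread', 'water'] (min_width=11, slack=1)
Line 2: ['heart'] (min_width=5, slack=7)
Line 3: ['lightbulb'] (min_width=9, slack=3)
Line 4: ['forest', 'frog'] (min_width=11, slack=1)
Line 5: ['why', 'cat'] (min_width=7, slack=5)
Line 6: ['mountain'] (min_width=8, slack=4)
Line 7: ['glass', 'a'] (min_width=7, slack=5)

Answer: |bread  water|
|heart       |
|lightbulb   |
|forest  frog|
|why      cat|
|mountain    |
|glass a     |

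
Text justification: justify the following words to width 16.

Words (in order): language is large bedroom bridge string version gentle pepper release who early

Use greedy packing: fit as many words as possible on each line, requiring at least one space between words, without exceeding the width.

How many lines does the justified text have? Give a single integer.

Line 1: ['language', 'is'] (min_width=11, slack=5)
Line 2: ['large', 'bedroom'] (min_width=13, slack=3)
Line 3: ['bridge', 'string'] (min_width=13, slack=3)
Line 4: ['version', 'gentle'] (min_width=14, slack=2)
Line 5: ['pepper', 'release'] (min_width=14, slack=2)
Line 6: ['who', 'early'] (min_width=9, slack=7)
Total lines: 6

Answer: 6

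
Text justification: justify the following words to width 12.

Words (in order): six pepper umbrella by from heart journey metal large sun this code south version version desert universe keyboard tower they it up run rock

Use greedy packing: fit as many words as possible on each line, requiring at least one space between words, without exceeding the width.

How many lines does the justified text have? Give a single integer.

Answer: 15

Derivation:
Line 1: ['six', 'pepper'] (min_width=10, slack=2)
Line 2: ['umbrella', 'by'] (min_width=11, slack=1)
Line 3: ['from', 'heart'] (min_width=10, slack=2)
Line 4: ['journey'] (min_width=7, slack=5)
Line 5: ['metal', 'large'] (min_width=11, slack=1)
Line 6: ['sun', 'this'] (min_width=8, slack=4)
Line 7: ['code', 'south'] (min_width=10, slack=2)
Line 8: ['version'] (min_width=7, slack=5)
Line 9: ['version'] (min_width=7, slack=5)
Line 10: ['desert'] (min_width=6, slack=6)
Line 11: ['universe'] (min_width=8, slack=4)
Line 12: ['keyboard'] (min_width=8, slack=4)
Line 13: ['tower', 'they'] (min_width=10, slack=2)
Line 14: ['it', 'up', 'run'] (min_width=9, slack=3)
Line 15: ['rock'] (min_width=4, slack=8)
Total lines: 15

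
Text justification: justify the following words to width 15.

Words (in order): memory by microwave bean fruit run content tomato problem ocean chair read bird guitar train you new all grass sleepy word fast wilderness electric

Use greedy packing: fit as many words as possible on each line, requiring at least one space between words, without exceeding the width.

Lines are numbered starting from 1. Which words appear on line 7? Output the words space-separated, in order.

Line 1: ['memory', 'by'] (min_width=9, slack=6)
Line 2: ['microwave', 'bean'] (min_width=14, slack=1)
Line 3: ['fruit', 'run'] (min_width=9, slack=6)
Line 4: ['content', 'tomato'] (min_width=14, slack=1)
Line 5: ['problem', 'ocean'] (min_width=13, slack=2)
Line 6: ['chair', 'read', 'bird'] (min_width=15, slack=0)
Line 7: ['guitar', 'train'] (min_width=12, slack=3)
Line 8: ['you', 'new', 'all'] (min_width=11, slack=4)
Line 9: ['grass', 'sleepy'] (min_width=12, slack=3)
Line 10: ['word', 'fast'] (min_width=9, slack=6)
Line 11: ['wilderness'] (min_width=10, slack=5)
Line 12: ['electric'] (min_width=8, slack=7)

Answer: guitar train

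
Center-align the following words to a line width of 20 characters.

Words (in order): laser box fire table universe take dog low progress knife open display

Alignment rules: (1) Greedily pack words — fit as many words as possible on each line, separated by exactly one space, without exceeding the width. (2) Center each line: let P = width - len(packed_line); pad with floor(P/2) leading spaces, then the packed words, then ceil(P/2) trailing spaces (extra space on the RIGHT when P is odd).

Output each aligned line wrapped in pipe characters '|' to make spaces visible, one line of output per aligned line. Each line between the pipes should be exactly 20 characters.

Answer: |laser box fire table|
| universe take dog  |
| low progress knife |
|    open display    |

Derivation:
Line 1: ['laser', 'box', 'fire', 'table'] (min_width=20, slack=0)
Line 2: ['universe', 'take', 'dog'] (min_width=17, slack=3)
Line 3: ['low', 'progress', 'knife'] (min_width=18, slack=2)
Line 4: ['open', 'display'] (min_width=12, slack=8)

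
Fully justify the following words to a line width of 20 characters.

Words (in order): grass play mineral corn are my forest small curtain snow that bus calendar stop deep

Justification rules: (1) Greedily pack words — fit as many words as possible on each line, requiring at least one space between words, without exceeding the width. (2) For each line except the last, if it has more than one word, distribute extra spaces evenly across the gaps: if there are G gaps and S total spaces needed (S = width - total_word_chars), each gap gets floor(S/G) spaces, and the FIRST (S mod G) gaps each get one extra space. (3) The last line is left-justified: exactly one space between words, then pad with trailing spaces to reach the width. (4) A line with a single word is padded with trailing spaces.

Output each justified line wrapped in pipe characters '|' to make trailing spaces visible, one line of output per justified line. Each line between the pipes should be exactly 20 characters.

Line 1: ['grass', 'play', 'mineral'] (min_width=18, slack=2)
Line 2: ['corn', 'are', 'my', 'forest'] (min_width=18, slack=2)
Line 3: ['small', 'curtain', 'snow'] (min_width=18, slack=2)
Line 4: ['that', 'bus', 'calendar'] (min_width=17, slack=3)
Line 5: ['stop', 'deep'] (min_width=9, slack=11)

Answer: |grass  play  mineral|
|corn  are  my forest|
|small  curtain  snow|
|that   bus  calendar|
|stop deep           |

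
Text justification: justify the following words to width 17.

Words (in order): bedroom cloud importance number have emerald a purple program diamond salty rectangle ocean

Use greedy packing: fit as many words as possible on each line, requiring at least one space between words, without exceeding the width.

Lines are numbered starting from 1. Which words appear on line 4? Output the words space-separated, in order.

Line 1: ['bedroom', 'cloud'] (min_width=13, slack=4)
Line 2: ['importance', 'number'] (min_width=17, slack=0)
Line 3: ['have', 'emerald', 'a'] (min_width=14, slack=3)
Line 4: ['purple', 'program'] (min_width=14, slack=3)
Line 5: ['diamond', 'salty'] (min_width=13, slack=4)
Line 6: ['rectangle', 'ocean'] (min_width=15, slack=2)

Answer: purple program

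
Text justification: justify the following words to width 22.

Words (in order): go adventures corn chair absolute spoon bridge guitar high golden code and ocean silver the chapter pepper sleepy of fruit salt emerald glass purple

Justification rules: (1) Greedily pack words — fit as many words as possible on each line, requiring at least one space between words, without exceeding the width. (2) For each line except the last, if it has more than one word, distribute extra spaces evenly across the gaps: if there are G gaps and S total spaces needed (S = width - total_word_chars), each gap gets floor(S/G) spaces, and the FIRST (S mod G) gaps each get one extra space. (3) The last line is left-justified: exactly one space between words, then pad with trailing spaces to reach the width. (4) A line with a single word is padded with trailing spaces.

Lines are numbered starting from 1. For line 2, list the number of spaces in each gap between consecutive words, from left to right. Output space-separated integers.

Line 1: ['go', 'adventures', 'corn'] (min_width=18, slack=4)
Line 2: ['chair', 'absolute', 'spoon'] (min_width=20, slack=2)
Line 3: ['bridge', 'guitar', 'high'] (min_width=18, slack=4)
Line 4: ['golden', 'code', 'and', 'ocean'] (min_width=21, slack=1)
Line 5: ['silver', 'the', 'chapter'] (min_width=18, slack=4)
Line 6: ['pepper', 'sleepy', 'of', 'fruit'] (min_width=22, slack=0)
Line 7: ['salt', 'emerald', 'glass'] (min_width=18, slack=4)
Line 8: ['purple'] (min_width=6, slack=16)

Answer: 2 2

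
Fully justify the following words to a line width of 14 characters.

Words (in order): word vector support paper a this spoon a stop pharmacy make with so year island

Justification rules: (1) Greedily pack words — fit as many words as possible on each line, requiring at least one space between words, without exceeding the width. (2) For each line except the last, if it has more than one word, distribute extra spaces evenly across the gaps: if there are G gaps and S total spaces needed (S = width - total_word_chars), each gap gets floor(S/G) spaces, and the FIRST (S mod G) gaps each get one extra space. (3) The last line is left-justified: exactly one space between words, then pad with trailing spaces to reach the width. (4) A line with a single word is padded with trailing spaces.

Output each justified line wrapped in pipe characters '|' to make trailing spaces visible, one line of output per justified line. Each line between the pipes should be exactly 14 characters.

Answer: |word    vector|
|support  paper|
|a this spoon a|
|stop  pharmacy|
|make  with  so|
|year island   |

Derivation:
Line 1: ['word', 'vector'] (min_width=11, slack=3)
Line 2: ['support', 'paper'] (min_width=13, slack=1)
Line 3: ['a', 'this', 'spoon', 'a'] (min_width=14, slack=0)
Line 4: ['stop', 'pharmacy'] (min_width=13, slack=1)
Line 5: ['make', 'with', 'so'] (min_width=12, slack=2)
Line 6: ['year', 'island'] (min_width=11, slack=3)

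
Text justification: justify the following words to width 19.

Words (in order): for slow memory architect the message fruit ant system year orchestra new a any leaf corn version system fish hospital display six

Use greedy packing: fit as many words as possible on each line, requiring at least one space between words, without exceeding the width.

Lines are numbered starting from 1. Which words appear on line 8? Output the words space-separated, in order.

Line 1: ['for', 'slow', 'memory'] (min_width=15, slack=4)
Line 2: ['architect', 'the'] (min_width=13, slack=6)
Line 3: ['message', 'fruit', 'ant'] (min_width=17, slack=2)
Line 4: ['system', 'year'] (min_width=11, slack=8)
Line 5: ['orchestra', 'new', 'a', 'any'] (min_width=19, slack=0)
Line 6: ['leaf', 'corn', 'version'] (min_width=17, slack=2)
Line 7: ['system', 'fish'] (min_width=11, slack=8)
Line 8: ['hospital', 'display'] (min_width=16, slack=3)
Line 9: ['six'] (min_width=3, slack=16)

Answer: hospital display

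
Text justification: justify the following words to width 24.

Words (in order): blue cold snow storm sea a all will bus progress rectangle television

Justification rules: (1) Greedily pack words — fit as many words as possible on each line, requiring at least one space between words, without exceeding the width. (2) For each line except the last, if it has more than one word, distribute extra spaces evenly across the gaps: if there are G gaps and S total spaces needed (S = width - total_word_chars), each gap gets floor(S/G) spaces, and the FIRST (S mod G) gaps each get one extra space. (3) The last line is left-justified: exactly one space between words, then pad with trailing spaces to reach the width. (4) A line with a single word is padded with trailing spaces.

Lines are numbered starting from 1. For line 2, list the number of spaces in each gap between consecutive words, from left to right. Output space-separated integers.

Answer: 2 1 1 1

Derivation:
Line 1: ['blue', 'cold', 'snow', 'storm', 'sea'] (min_width=24, slack=0)
Line 2: ['a', 'all', 'will', 'bus', 'progress'] (min_width=23, slack=1)
Line 3: ['rectangle', 'television'] (min_width=20, slack=4)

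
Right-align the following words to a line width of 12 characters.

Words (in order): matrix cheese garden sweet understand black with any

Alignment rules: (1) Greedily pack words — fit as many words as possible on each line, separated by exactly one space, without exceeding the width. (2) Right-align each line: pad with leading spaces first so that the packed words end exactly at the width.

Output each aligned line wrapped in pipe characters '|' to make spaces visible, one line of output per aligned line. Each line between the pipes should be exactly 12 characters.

Answer: |      matrix|
|      cheese|
|garden sweet|
|  understand|
|  black with|
|         any|

Derivation:
Line 1: ['matrix'] (min_width=6, slack=6)
Line 2: ['cheese'] (min_width=6, slack=6)
Line 3: ['garden', 'sweet'] (min_width=12, slack=0)
Line 4: ['understand'] (min_width=10, slack=2)
Line 5: ['black', 'with'] (min_width=10, slack=2)
Line 6: ['any'] (min_width=3, slack=9)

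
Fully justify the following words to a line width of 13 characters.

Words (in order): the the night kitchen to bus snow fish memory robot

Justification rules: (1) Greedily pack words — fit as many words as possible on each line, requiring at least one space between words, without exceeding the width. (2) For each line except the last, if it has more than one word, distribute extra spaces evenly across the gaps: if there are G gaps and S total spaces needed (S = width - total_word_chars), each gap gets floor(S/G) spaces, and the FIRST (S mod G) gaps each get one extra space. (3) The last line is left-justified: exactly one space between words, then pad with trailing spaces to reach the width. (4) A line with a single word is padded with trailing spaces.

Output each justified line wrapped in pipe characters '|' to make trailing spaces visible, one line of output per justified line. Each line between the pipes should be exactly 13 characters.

Line 1: ['the', 'the', 'night'] (min_width=13, slack=0)
Line 2: ['kitchen', 'to'] (min_width=10, slack=3)
Line 3: ['bus', 'snow', 'fish'] (min_width=13, slack=0)
Line 4: ['memory', 'robot'] (min_width=12, slack=1)

Answer: |the the night|
|kitchen    to|
|bus snow fish|
|memory robot |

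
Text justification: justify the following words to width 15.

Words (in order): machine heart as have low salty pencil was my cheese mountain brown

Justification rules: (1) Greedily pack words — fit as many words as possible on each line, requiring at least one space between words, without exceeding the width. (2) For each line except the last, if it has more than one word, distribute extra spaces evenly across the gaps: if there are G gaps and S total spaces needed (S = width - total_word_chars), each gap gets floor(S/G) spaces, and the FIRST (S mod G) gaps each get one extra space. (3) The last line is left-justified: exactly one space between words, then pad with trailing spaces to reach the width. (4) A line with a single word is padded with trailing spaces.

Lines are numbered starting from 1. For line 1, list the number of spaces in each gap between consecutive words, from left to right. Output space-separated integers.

Answer: 3

Derivation:
Line 1: ['machine', 'heart'] (min_width=13, slack=2)
Line 2: ['as', 'have', 'low'] (min_width=11, slack=4)
Line 3: ['salty', 'pencil'] (min_width=12, slack=3)
Line 4: ['was', 'my', 'cheese'] (min_width=13, slack=2)
Line 5: ['mountain', 'brown'] (min_width=14, slack=1)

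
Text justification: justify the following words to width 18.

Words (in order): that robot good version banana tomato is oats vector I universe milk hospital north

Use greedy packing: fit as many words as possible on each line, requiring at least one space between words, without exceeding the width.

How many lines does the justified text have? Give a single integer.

Answer: 6

Derivation:
Line 1: ['that', 'robot', 'good'] (min_width=15, slack=3)
Line 2: ['version', 'banana'] (min_width=14, slack=4)
Line 3: ['tomato', 'is', 'oats'] (min_width=14, slack=4)
Line 4: ['vector', 'I', 'universe'] (min_width=17, slack=1)
Line 5: ['milk', 'hospital'] (min_width=13, slack=5)
Line 6: ['north'] (min_width=5, slack=13)
Total lines: 6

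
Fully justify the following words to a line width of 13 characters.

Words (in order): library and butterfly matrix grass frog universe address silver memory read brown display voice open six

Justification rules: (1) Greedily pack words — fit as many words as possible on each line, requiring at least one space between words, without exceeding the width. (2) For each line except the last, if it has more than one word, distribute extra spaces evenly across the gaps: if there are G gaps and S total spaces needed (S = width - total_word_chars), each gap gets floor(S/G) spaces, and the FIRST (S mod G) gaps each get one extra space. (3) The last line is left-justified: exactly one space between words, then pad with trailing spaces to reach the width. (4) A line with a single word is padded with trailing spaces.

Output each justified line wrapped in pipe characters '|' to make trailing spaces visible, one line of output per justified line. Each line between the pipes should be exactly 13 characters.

Answer: |library   and|
|butterfly    |
|matrix  grass|
|frog universe|
|address      |
|silver memory|
|read    brown|
|display voice|
|open six     |

Derivation:
Line 1: ['library', 'and'] (min_width=11, slack=2)
Line 2: ['butterfly'] (min_width=9, slack=4)
Line 3: ['matrix', 'grass'] (min_width=12, slack=1)
Line 4: ['frog', 'universe'] (min_width=13, slack=0)
Line 5: ['address'] (min_width=7, slack=6)
Line 6: ['silver', 'memory'] (min_width=13, slack=0)
Line 7: ['read', 'brown'] (min_width=10, slack=3)
Line 8: ['display', 'voice'] (min_width=13, slack=0)
Line 9: ['open', 'six'] (min_width=8, slack=5)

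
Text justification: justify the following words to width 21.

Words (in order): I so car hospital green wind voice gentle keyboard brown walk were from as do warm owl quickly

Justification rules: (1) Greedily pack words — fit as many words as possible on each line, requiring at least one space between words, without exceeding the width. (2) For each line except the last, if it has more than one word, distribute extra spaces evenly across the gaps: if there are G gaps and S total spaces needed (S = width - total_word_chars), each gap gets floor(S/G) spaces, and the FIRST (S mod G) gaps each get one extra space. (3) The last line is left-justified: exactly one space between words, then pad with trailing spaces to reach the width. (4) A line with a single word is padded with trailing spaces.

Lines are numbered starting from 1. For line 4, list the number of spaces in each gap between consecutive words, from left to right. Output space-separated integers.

Answer: 2 1 1 1

Derivation:
Line 1: ['I', 'so', 'car', 'hospital'] (min_width=17, slack=4)
Line 2: ['green', 'wind', 'voice'] (min_width=16, slack=5)
Line 3: ['gentle', 'keyboard', 'brown'] (min_width=21, slack=0)
Line 4: ['walk', 'were', 'from', 'as', 'do'] (min_width=20, slack=1)
Line 5: ['warm', 'owl', 'quickly'] (min_width=16, slack=5)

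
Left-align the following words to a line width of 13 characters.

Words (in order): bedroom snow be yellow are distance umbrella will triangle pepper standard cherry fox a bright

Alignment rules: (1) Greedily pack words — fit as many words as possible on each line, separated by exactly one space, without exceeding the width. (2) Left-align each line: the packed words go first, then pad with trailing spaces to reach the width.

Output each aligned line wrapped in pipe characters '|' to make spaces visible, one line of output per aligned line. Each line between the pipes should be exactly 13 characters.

Answer: |bedroom snow |
|be yellow are|
|distance     |
|umbrella will|
|triangle     |
|pepper       |
|standard     |
|cherry fox a |
|bright       |

Derivation:
Line 1: ['bedroom', 'snow'] (min_width=12, slack=1)
Line 2: ['be', 'yellow', 'are'] (min_width=13, slack=0)
Line 3: ['distance'] (min_width=8, slack=5)
Line 4: ['umbrella', 'will'] (min_width=13, slack=0)
Line 5: ['triangle'] (min_width=8, slack=5)
Line 6: ['pepper'] (min_width=6, slack=7)
Line 7: ['standard'] (min_width=8, slack=5)
Line 8: ['cherry', 'fox', 'a'] (min_width=12, slack=1)
Line 9: ['bright'] (min_width=6, slack=7)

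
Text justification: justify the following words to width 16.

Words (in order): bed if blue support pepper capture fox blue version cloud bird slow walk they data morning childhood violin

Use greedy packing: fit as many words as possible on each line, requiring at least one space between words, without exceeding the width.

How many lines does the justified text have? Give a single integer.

Answer: 8

Derivation:
Line 1: ['bed', 'if', 'blue'] (min_width=11, slack=5)
Line 2: ['support', 'pepper'] (min_width=14, slack=2)
Line 3: ['capture', 'fox', 'blue'] (min_width=16, slack=0)
Line 4: ['version', 'cloud'] (min_width=13, slack=3)
Line 5: ['bird', 'slow', 'walk'] (min_width=14, slack=2)
Line 6: ['they', 'data'] (min_width=9, slack=7)
Line 7: ['morning'] (min_width=7, slack=9)
Line 8: ['childhood', 'violin'] (min_width=16, slack=0)
Total lines: 8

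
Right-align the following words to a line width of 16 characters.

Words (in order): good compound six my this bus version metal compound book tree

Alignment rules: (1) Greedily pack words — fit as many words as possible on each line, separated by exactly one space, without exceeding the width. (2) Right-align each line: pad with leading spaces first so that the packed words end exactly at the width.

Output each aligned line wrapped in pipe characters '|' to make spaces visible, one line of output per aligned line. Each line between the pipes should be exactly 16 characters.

Line 1: ['good', 'compound'] (min_width=13, slack=3)
Line 2: ['six', 'my', 'this', 'bus'] (min_width=15, slack=1)
Line 3: ['version', 'metal'] (min_width=13, slack=3)
Line 4: ['compound', 'book'] (min_width=13, slack=3)
Line 5: ['tree'] (min_width=4, slack=12)

Answer: |   good compound|
| six my this bus|
|   version metal|
|   compound book|
|            tree|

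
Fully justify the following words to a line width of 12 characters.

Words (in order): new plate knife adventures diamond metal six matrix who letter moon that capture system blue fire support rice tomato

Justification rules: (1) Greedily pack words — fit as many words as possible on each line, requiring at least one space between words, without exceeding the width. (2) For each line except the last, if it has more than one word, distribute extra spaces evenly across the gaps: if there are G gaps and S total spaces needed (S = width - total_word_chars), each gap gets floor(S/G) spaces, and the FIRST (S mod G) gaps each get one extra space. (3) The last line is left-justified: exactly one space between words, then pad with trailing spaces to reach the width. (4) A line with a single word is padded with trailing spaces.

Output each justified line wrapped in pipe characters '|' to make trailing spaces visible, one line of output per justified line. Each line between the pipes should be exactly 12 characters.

Answer: |new    plate|
|knife       |
|adventures  |
|diamond     |
|metal    six|
|matrix   who|
|letter  moon|
|that capture|
|system  blue|
|fire support|
|rice tomato |

Derivation:
Line 1: ['new', 'plate'] (min_width=9, slack=3)
Line 2: ['knife'] (min_width=5, slack=7)
Line 3: ['adventures'] (min_width=10, slack=2)
Line 4: ['diamond'] (min_width=7, slack=5)
Line 5: ['metal', 'six'] (min_width=9, slack=3)
Line 6: ['matrix', 'who'] (min_width=10, slack=2)
Line 7: ['letter', 'moon'] (min_width=11, slack=1)
Line 8: ['that', 'capture'] (min_width=12, slack=0)
Line 9: ['system', 'blue'] (min_width=11, slack=1)
Line 10: ['fire', 'support'] (min_width=12, slack=0)
Line 11: ['rice', 'tomato'] (min_width=11, slack=1)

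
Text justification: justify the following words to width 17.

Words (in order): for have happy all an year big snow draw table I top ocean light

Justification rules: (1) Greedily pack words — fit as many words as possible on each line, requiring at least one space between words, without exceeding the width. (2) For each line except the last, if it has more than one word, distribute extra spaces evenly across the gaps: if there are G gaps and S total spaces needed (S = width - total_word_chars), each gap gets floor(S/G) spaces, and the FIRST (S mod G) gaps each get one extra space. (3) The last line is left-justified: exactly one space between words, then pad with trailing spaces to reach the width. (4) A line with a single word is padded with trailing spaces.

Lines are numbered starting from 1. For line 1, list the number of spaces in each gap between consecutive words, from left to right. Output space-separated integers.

Answer: 3 2

Derivation:
Line 1: ['for', 'have', 'happy'] (min_width=14, slack=3)
Line 2: ['all', 'an', 'year', 'big'] (min_width=15, slack=2)
Line 3: ['snow', 'draw', 'table', 'I'] (min_width=17, slack=0)
Line 4: ['top', 'ocean', 'light'] (min_width=15, slack=2)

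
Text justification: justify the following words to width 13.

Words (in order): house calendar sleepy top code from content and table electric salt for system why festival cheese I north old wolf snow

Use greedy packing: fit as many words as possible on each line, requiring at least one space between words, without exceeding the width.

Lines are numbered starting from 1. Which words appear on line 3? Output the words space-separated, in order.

Line 1: ['house'] (min_width=5, slack=8)
Line 2: ['calendar'] (min_width=8, slack=5)
Line 3: ['sleepy', 'top'] (min_width=10, slack=3)
Line 4: ['code', 'from'] (min_width=9, slack=4)
Line 5: ['content', 'and'] (min_width=11, slack=2)
Line 6: ['table'] (min_width=5, slack=8)
Line 7: ['electric', 'salt'] (min_width=13, slack=0)
Line 8: ['for', 'system'] (min_width=10, slack=3)
Line 9: ['why', 'festival'] (min_width=12, slack=1)
Line 10: ['cheese', 'I'] (min_width=8, slack=5)
Line 11: ['north', 'old'] (min_width=9, slack=4)
Line 12: ['wolf', 'snow'] (min_width=9, slack=4)

Answer: sleepy top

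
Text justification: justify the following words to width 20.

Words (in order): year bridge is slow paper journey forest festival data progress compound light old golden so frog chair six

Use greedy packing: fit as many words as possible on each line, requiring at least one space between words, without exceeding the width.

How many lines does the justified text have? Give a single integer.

Line 1: ['year', 'bridge', 'is', 'slow'] (min_width=19, slack=1)
Line 2: ['paper', 'journey', 'forest'] (min_width=20, slack=0)
Line 3: ['festival', 'data'] (min_width=13, slack=7)
Line 4: ['progress', 'compound'] (min_width=17, slack=3)
Line 5: ['light', 'old', 'golden', 'so'] (min_width=19, slack=1)
Line 6: ['frog', 'chair', 'six'] (min_width=14, slack=6)
Total lines: 6

Answer: 6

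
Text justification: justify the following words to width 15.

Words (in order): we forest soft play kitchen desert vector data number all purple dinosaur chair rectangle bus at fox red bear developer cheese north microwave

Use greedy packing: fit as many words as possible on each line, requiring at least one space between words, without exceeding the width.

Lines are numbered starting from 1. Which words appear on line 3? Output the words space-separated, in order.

Line 1: ['we', 'forest', 'soft'] (min_width=14, slack=1)
Line 2: ['play', 'kitchen'] (min_width=12, slack=3)
Line 3: ['desert', 'vector'] (min_width=13, slack=2)
Line 4: ['data', 'number', 'all'] (min_width=15, slack=0)
Line 5: ['purple', 'dinosaur'] (min_width=15, slack=0)
Line 6: ['chair', 'rectangle'] (min_width=15, slack=0)
Line 7: ['bus', 'at', 'fox', 'red'] (min_width=14, slack=1)
Line 8: ['bear', 'developer'] (min_width=14, slack=1)
Line 9: ['cheese', 'north'] (min_width=12, slack=3)
Line 10: ['microwave'] (min_width=9, slack=6)

Answer: desert vector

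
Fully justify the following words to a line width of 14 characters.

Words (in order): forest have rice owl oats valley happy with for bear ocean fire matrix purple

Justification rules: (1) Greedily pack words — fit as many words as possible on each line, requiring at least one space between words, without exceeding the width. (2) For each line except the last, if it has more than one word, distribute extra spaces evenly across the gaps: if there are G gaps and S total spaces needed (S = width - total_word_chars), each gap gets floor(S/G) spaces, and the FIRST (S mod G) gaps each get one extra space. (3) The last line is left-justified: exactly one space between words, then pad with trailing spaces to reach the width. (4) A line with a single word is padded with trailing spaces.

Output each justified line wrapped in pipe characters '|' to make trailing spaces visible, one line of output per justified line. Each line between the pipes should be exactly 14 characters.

Line 1: ['forest', 'have'] (min_width=11, slack=3)
Line 2: ['rice', 'owl', 'oats'] (min_width=13, slack=1)
Line 3: ['valley', 'happy'] (min_width=12, slack=2)
Line 4: ['with', 'for', 'bear'] (min_width=13, slack=1)
Line 5: ['ocean', 'fire'] (min_width=10, slack=4)
Line 6: ['matrix', 'purple'] (min_width=13, slack=1)

Answer: |forest    have|
|rice  owl oats|
|valley   happy|
|with  for bear|
|ocean     fire|
|matrix purple |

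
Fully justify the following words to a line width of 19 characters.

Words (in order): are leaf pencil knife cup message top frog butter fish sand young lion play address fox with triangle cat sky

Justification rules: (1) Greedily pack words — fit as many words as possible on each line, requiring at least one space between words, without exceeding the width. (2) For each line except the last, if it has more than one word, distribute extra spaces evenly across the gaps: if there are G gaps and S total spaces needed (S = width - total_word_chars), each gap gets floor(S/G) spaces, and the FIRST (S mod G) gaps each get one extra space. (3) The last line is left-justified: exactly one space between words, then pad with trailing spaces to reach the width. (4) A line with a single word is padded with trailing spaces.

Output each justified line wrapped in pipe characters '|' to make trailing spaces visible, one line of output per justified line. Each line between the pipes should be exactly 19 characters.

Answer: |are   leaf   pencil|
|knife  cup  message|
|top   frog   butter|
|fish   sand   young|
|lion  play  address|
|fox  with  triangle|
|cat sky            |

Derivation:
Line 1: ['are', 'leaf', 'pencil'] (min_width=15, slack=4)
Line 2: ['knife', 'cup', 'message'] (min_width=17, slack=2)
Line 3: ['top', 'frog', 'butter'] (min_width=15, slack=4)
Line 4: ['fish', 'sand', 'young'] (min_width=15, slack=4)
Line 5: ['lion', 'play', 'address'] (min_width=17, slack=2)
Line 6: ['fox', 'with', 'triangle'] (min_width=17, slack=2)
Line 7: ['cat', 'sky'] (min_width=7, slack=12)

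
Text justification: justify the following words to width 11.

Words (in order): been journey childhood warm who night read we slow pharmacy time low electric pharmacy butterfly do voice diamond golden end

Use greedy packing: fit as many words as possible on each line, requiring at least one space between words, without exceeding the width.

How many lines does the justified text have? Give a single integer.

Line 1: ['been'] (min_width=4, slack=7)
Line 2: ['journey'] (min_width=7, slack=4)
Line 3: ['childhood'] (min_width=9, slack=2)
Line 4: ['warm', 'who'] (min_width=8, slack=3)
Line 5: ['night', 'read'] (min_width=10, slack=1)
Line 6: ['we', 'slow'] (min_width=7, slack=4)
Line 7: ['pharmacy'] (min_width=8, slack=3)
Line 8: ['time', 'low'] (min_width=8, slack=3)
Line 9: ['electric'] (min_width=8, slack=3)
Line 10: ['pharmacy'] (min_width=8, slack=3)
Line 11: ['butterfly'] (min_width=9, slack=2)
Line 12: ['do', 'voice'] (min_width=8, slack=3)
Line 13: ['diamond'] (min_width=7, slack=4)
Line 14: ['golden', 'end'] (min_width=10, slack=1)
Total lines: 14

Answer: 14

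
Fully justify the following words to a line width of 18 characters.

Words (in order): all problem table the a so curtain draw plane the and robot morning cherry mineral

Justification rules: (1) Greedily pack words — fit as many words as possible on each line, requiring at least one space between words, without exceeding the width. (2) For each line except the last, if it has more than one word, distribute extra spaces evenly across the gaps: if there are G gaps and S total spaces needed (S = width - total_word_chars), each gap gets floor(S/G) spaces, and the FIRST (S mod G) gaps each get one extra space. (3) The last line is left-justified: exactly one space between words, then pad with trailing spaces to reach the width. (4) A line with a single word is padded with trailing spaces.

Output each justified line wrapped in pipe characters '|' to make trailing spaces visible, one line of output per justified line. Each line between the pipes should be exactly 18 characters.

Line 1: ['all', 'problem', 'table'] (min_width=17, slack=1)
Line 2: ['the', 'a', 'so', 'curtain'] (min_width=16, slack=2)
Line 3: ['draw', 'plane', 'the', 'and'] (min_width=18, slack=0)
Line 4: ['robot', 'morning'] (min_width=13, slack=5)
Line 5: ['cherry', 'mineral'] (min_width=14, slack=4)

Answer: |all  problem table|
|the  a  so curtain|
|draw plane the and|
|robot      morning|
|cherry mineral    |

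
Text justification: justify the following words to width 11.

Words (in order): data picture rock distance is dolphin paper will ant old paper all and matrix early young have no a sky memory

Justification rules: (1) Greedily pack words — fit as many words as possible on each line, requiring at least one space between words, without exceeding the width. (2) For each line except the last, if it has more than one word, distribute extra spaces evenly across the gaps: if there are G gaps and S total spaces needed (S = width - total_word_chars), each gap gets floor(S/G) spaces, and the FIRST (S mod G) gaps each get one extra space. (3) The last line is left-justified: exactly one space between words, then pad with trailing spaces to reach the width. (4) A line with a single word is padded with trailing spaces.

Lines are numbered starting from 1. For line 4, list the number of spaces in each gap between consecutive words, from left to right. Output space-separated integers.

Line 1: ['data'] (min_width=4, slack=7)
Line 2: ['picture'] (min_width=7, slack=4)
Line 3: ['rock'] (min_width=4, slack=7)
Line 4: ['distance', 'is'] (min_width=11, slack=0)
Line 5: ['dolphin'] (min_width=7, slack=4)
Line 6: ['paper', 'will'] (min_width=10, slack=1)
Line 7: ['ant', 'old'] (min_width=7, slack=4)
Line 8: ['paper', 'all'] (min_width=9, slack=2)
Line 9: ['and', 'matrix'] (min_width=10, slack=1)
Line 10: ['early', 'young'] (min_width=11, slack=0)
Line 11: ['have', 'no', 'a'] (min_width=9, slack=2)
Line 12: ['sky', 'memory'] (min_width=10, slack=1)

Answer: 1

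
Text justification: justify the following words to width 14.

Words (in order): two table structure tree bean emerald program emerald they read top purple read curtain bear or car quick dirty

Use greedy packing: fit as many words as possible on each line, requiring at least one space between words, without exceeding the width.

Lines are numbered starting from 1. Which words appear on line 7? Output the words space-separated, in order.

Answer: purple read

Derivation:
Line 1: ['two', 'table'] (min_width=9, slack=5)
Line 2: ['structure', 'tree'] (min_width=14, slack=0)
Line 3: ['bean', 'emerald'] (min_width=12, slack=2)
Line 4: ['program'] (min_width=7, slack=7)
Line 5: ['emerald', 'they'] (min_width=12, slack=2)
Line 6: ['read', 'top'] (min_width=8, slack=6)
Line 7: ['purple', 'read'] (min_width=11, slack=3)
Line 8: ['curtain', 'bear'] (min_width=12, slack=2)
Line 9: ['or', 'car', 'quick'] (min_width=12, slack=2)
Line 10: ['dirty'] (min_width=5, slack=9)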